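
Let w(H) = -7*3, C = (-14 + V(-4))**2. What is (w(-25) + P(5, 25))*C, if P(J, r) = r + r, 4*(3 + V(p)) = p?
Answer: 9396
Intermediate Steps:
V(p) = -3 + p/4
P(J, r) = 2*r
C = 324 (C = (-14 + (-3 + (1/4)*(-4)))**2 = (-14 + (-3 - 1))**2 = (-14 - 4)**2 = (-18)**2 = 324)
w(H) = -21
(w(-25) + P(5, 25))*C = (-21 + 2*25)*324 = (-21 + 50)*324 = 29*324 = 9396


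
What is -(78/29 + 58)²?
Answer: -3097600/841 ≈ -3683.2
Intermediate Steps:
-(78/29 + 58)² = -(1760/29)² = -1*3097600/841 = -3097600/841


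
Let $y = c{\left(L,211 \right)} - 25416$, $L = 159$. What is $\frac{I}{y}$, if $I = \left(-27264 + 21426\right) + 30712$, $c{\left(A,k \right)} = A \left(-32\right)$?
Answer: $- \frac{12437}{15252} \approx -0.81543$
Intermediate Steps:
$c{\left(A,k \right)} = - 32 A$
$y = -30504$ ($y = \left(-32\right) 159 - 25416 = -5088 - 25416 = -30504$)
$I = 24874$ ($I = -5838 + 30712 = 24874$)
$\frac{I}{y} = \frac{24874}{-30504} = 24874 \left(- \frac{1}{30504}\right) = - \frac{12437}{15252}$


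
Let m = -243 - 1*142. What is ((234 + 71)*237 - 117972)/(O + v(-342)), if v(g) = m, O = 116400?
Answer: -45687/116015 ≈ -0.39380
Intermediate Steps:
m = -385 (m = -243 - 142 = -385)
v(g) = -385
((234 + 71)*237 - 117972)/(O + v(-342)) = ((234 + 71)*237 - 117972)/(116400 - 385) = (305*237 - 117972)/116015 = (72285 - 117972)*(1/116015) = -45687*1/116015 = -45687/116015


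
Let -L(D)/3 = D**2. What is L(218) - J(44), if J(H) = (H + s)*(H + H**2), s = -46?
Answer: -138612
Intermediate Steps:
L(D) = -3*D**2
J(H) = (-46 + H)*(H + H**2) (J(H) = (H - 46)*(H + H**2) = (-46 + H)*(H + H**2))
L(218) - J(44) = -3*218**2 - 44*(-46 + 44**2 - 45*44) = -3*47524 - 44*(-46 + 1936 - 1980) = -142572 - 44*(-90) = -142572 - 1*(-3960) = -142572 + 3960 = -138612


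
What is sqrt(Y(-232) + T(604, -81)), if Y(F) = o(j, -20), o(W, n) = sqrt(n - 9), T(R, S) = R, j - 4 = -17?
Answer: sqrt(604 + I*sqrt(29)) ≈ 24.577 + 0.1096*I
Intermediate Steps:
j = -13 (j = 4 - 17 = -13)
o(W, n) = sqrt(-9 + n)
Y(F) = I*sqrt(29) (Y(F) = sqrt(-9 - 20) = sqrt(-29) = I*sqrt(29))
sqrt(Y(-232) + T(604, -81)) = sqrt(I*sqrt(29) + 604) = sqrt(604 + I*sqrt(29))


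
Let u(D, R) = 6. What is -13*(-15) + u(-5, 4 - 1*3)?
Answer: 201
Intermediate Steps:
-13*(-15) + u(-5, 4 - 1*3) = -13*(-15) + 6 = 195 + 6 = 201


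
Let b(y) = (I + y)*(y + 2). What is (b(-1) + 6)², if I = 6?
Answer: 121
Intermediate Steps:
b(y) = (2 + y)*(6 + y) (b(y) = (6 + y)*(y + 2) = (6 + y)*(2 + y) = (2 + y)*(6 + y))
(b(-1) + 6)² = ((12 + (-1)² + 8*(-1)) + 6)² = ((12 + 1 - 8) + 6)² = (5 + 6)² = 11² = 121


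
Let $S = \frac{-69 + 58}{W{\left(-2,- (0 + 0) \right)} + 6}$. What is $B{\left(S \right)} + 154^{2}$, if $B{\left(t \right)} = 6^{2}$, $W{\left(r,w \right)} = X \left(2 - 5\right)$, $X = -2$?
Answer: $23752$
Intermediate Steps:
$W{\left(r,w \right)} = 6$ ($W{\left(r,w \right)} = - 2 \left(2 - 5\right) = \left(-2\right) \left(-3\right) = 6$)
$S = - \frac{11}{12}$ ($S = \frac{-69 + 58}{6 + 6} = - \frac{11}{12} \approx -0.91667$)
$B{\left(t \right)} = 36$
$B{\left(S \right)} + 154^{2} = 36 + 154^{2} = 36 + 23716 = 23752$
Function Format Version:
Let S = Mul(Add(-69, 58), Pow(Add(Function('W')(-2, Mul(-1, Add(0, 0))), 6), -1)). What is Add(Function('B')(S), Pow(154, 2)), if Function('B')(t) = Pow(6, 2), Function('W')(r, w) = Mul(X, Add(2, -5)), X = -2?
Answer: 23752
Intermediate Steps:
Function('W')(r, w) = 6 (Function('W')(r, w) = Mul(-2, Add(2, -5)) = Mul(-2, -3) = 6)
S = Rational(-11, 12) (S = Mul(Add(-69, 58), Pow(Add(6, 6), -1)) = Mul(-11, Pow(12, -1)) = Mul(-11, Rational(1, 12)) = Rational(-11, 12) ≈ -0.91667)
Function('B')(t) = 36
Add(Function('B')(S), Pow(154, 2)) = Add(36, Pow(154, 2)) = Add(36, 23716) = 23752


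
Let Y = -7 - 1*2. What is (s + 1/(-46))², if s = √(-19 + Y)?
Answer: (1 - 92*I*√7)²/2116 ≈ -28.0 - 0.23007*I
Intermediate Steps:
Y = -9 (Y = -7 - 2 = -9)
s = 2*I*√7 (s = √(-19 - 9) = √(-28) = 2*I*√7 ≈ 5.2915*I)
(s + 1/(-46))² = (2*I*√7 + 1/(-46))² = (2*I*√7 - 1/46)² = (-1/46 + 2*I*√7)²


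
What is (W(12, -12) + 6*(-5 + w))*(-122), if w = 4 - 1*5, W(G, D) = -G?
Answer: 5856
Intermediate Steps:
w = -1 (w = 4 - 5 = -1)
(W(12, -12) + 6*(-5 + w))*(-122) = (-1*12 + 6*(-5 - 1))*(-122) = (-12 + 6*(-6))*(-122) = (-12 - 36)*(-122) = -48*(-122) = 5856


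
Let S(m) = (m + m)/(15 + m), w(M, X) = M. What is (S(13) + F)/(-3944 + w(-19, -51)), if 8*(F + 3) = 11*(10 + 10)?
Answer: -178/27741 ≈ -0.0064165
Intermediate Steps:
F = 49/2 (F = -3 + (11*(10 + 10))/8 = -3 + (11*20)/8 = -3 + (1/8)*220 = -3 + 55/2 = 49/2 ≈ 24.500)
S(m) = 2*m/(15 + m) (S(m) = (2*m)/(15 + m) = 2*m/(15 + m))
(S(13) + F)/(-3944 + w(-19, -51)) = (2*13/(15 + 13) + 49/2)/(-3944 - 19) = (2*13/28 + 49/2)/(-3963) = (2*13*(1/28) + 49/2)*(-1/3963) = (13/14 + 49/2)*(-1/3963) = (178/7)*(-1/3963) = -178/27741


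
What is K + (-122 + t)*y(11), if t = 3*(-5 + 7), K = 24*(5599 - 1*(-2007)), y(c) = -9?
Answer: 183588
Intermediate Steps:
K = 182544 (K = 24*(5599 + 2007) = 24*7606 = 182544)
t = 6 (t = 3*2 = 6)
K + (-122 + t)*y(11) = 182544 + (-122 + 6)*(-9) = 182544 - 116*(-9) = 182544 + 1044 = 183588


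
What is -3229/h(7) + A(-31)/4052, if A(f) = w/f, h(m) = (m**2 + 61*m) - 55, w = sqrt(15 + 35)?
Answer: -3229/421 - 5*sqrt(2)/125612 ≈ -7.6699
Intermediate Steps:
w = 5*sqrt(2) (w = sqrt(50) = 5*sqrt(2) ≈ 7.0711)
h(m) = -55 + m**2 + 61*m
A(f) = 5*sqrt(2)/f (A(f) = (5*sqrt(2))/f = 5*sqrt(2)/f)
-3229/h(7) + A(-31)/4052 = -3229/(-55 + 7**2 + 61*7) + (5*sqrt(2)/(-31))/4052 = -3229/(-55 + 49 + 427) + (5*sqrt(2)*(-1/31))*(1/4052) = -3229/421 - 5*sqrt(2)/31*(1/4052) = -3229*1/421 - 5*sqrt(2)/125612 = -3229/421 - 5*sqrt(2)/125612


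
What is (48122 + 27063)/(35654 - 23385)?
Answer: 75185/12269 ≈ 6.1280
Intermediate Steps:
(48122 + 27063)/(35654 - 23385) = 75185/12269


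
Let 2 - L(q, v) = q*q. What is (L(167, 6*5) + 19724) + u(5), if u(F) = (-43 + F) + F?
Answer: -8196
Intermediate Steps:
L(q, v) = 2 - q² (L(q, v) = 2 - q*q = 2 - q²)
u(F) = -43 + 2*F
(L(167, 6*5) + 19724) + u(5) = ((2 - 1*167²) + 19724) + (-43 + 2*5) = ((2 - 1*27889) + 19724) + (-43 + 10) = ((2 - 27889) + 19724) - 33 = (-27887 + 19724) - 33 = -8163 - 33 = -8196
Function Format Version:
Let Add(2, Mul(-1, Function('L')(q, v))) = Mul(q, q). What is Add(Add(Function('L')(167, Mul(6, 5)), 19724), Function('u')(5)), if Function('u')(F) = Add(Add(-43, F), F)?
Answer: -8196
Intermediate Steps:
Function('L')(q, v) = Add(2, Mul(-1, Pow(q, 2))) (Function('L')(q, v) = Add(2, Mul(-1, Mul(q, q))) = Add(2, Mul(-1, Pow(q, 2))))
Function('u')(F) = Add(-43, Mul(2, F))
Add(Add(Function('L')(167, Mul(6, 5)), 19724), Function('u')(5)) = Add(Add(Add(2, Mul(-1, Pow(167, 2))), 19724), Add(-43, Mul(2, 5))) = Add(Add(Add(2, Mul(-1, 27889)), 19724), Add(-43, 10)) = Add(Add(Add(2, -27889), 19724), -33) = Add(Add(-27887, 19724), -33) = Add(-8163, -33) = -8196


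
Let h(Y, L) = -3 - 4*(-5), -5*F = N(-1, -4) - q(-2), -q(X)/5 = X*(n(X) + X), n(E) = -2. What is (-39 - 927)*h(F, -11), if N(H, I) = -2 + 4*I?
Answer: -16422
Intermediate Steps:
q(X) = -5*X*(-2 + X)
F = -22/5 (F = -((-2 + 4*(-4)) - 5*(-2)*(2 - 1*(-2)))/5 = -((-2 - 16) - 5*(-2)*(2 + 2))/5 = -(-18 - 5*(-2)*4)/5 = -(-18 - 1*(-40))/5 = -(-18 + 40)/5 = -⅕*22 = -22/5 ≈ -4.4000)
h(Y, L) = 17 (h(Y, L) = -3 + 20 = 17)
(-39 - 927)*h(F, -11) = (-39 - 927)*17 = -966*17 = -16422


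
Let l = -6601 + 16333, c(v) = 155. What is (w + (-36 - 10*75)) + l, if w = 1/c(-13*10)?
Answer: 1386631/155 ≈ 8946.0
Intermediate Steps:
l = 9732
w = 1/155 ≈ 0.0064516
(w + (-36 - 10*75)) + l = (1/155 + (-36 - 10*75)) + 9732 = (1/155 + (-36 - 750)) + 9732 = (1/155 - 786) + 9732 = -121829/155 + 9732 = 1386631/155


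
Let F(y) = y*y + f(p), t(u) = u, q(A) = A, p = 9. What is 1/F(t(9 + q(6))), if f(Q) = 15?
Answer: 1/240 ≈ 0.0041667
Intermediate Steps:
F(y) = 15 + y**2 (F(y) = y*y + 15 = y**2 + 15 = 15 + y**2)
1/F(t(9 + q(6))) = 1/(15 + (9 + 6)**2) = 1/(15 + 15**2) = 1/(15 + 225) = 1/240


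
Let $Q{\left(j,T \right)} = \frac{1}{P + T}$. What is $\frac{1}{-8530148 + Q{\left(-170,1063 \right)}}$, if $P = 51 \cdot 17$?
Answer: $- \frac{1930}{16463185639} \approx -1.1723 \cdot 10^{-7}$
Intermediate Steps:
$P = 867$
$Q{\left(j,T \right)} = \frac{1}{867 + T}$
$\frac{1}{-8530148 + Q{\left(-170,1063 \right)}} = \frac{1}{-8530148 + \frac{1}{867 + 1063}} = \frac{1}{-8530148 + \frac{1}{1930}} = \frac{1}{- \frac{16463185639}{1930}} = - \frac{1930}{16463185639}$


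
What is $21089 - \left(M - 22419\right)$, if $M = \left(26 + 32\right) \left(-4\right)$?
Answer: $43740$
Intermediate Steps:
$M = -232$ ($M = 58 \left(-4\right) = -232$)
$21089 - \left(M - 22419\right) = 21089 - \left(-232 - 22419\right) = 21089 - -22651 = 21089 + 22651 = 43740$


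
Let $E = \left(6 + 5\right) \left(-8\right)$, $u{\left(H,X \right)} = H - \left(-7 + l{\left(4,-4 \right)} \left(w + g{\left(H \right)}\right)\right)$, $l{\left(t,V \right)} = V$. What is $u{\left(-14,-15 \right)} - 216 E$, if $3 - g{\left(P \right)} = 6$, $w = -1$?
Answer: $18985$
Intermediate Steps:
$g{\left(P \right)} = -3$ ($g{\left(P \right)} = 3 - 6 = -3$)
$u{\left(H,X \right)} = -9 + H$ ($u{\left(H,X \right)} = H + \left(7 - - 4 \left(-1 - 3\right)\right) = H + \left(7 - \left(-4\right) \left(-4\right)\right) = H + \left(7 - 16\right) = H - 9 = -9 + H$)
$E = -88$ ($E = 11 \left(-8\right) = -88$)
$u{\left(-14,-15 \right)} - 216 E = \left(-9 - 14\right) - -19008 = -23 + 19008 = 18985$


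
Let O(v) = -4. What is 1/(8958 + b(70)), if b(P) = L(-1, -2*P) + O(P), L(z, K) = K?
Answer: 1/8814 ≈ 0.00011346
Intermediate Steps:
b(P) = -4 - 2*P (b(P) = -2*P - 4 = -4 - 2*P)
1/(8958 + b(70)) = 1/(8958 + (-4 - 2*70)) = 1/(8958 + (-4 - 140)) = 1/(8958 - 144) = 1/8814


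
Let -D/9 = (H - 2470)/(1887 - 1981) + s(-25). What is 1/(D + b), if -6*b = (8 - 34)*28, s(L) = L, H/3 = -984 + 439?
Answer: -282/13169 ≈ -0.021414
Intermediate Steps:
H = -1635 (H = 3*(-984 + 439) = 3*(-545) = -1635)
b = 364/3 (b = -(8 - 34)*28/6 = -(-13)*28/3 = -⅙*(-728) = 364/3 ≈ 121.33)
D = -15795/94 (D = -9*((-1635 - 2470)/(1887 - 1981) - 25) = -9*(-4105/(-94) - 25) = -9*(-4105*(-1/94) - 25) = -9*(4105/94 - 25) = -9*1755/94 = -15795/94 ≈ -168.03)
1/(D + b) = 1/(-15795/94 + 364/3) = 1/(-13169/282) = -282/13169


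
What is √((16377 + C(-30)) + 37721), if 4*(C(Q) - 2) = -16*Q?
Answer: 2*√13555 ≈ 232.85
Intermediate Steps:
C(Q) = 2 - 4*Q (C(Q) = 2 + (-16*Q)/4 = 2 - 4*Q)
√((16377 + C(-30)) + 37721) = √((16377 + (2 - 4*(-30))) + 37721) = √((16377 + (2 + 120)) + 37721) = √((16377 + 122) + 37721) = √(16499 + 37721) = √54220 = 2*√13555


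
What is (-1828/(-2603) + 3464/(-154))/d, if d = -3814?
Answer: 2183820/382221917 ≈ 0.0057135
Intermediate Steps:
(-1828/(-2603) + 3464/(-154))/d = (-1828/(-2603) + 3464/(-154))/(-3814) = (-1828*(-1/2603) + 3464*(-1/154))*(-1/3814) = (1828/2603 - 1732/77)*(-1/3814) = -4367640/200431*(-1/3814) = 2183820/382221917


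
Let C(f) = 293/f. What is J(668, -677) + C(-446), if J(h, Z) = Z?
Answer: -302235/446 ≈ -677.66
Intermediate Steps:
J(668, -677) + C(-446) = -677 + 293/(-446) = -677 + 293*(-1/446) = -677 - 293/446 = -302235/446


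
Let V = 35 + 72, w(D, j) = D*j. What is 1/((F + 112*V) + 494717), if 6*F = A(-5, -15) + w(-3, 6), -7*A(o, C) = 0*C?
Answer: 1/506698 ≈ 1.9736e-6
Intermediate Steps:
A(o, C) = 0 (A(o, C) = -0*C = -⅐*0 = 0)
V = 107
F = -3 (F = (0 - 3*6)/6 = (0 - 18)/6 = (⅙)*(-18) = -3)
1/((F + 112*V) + 494717) = 1/((-3 + 112*107) + 494717) = 1/((-3 + 11984) + 494717) = 1/(11981 + 494717) = 1/506698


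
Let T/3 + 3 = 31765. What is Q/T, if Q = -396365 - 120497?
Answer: -258431/47643 ≈ -5.4243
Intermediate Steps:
T = 95286 (T = -9 + 3*31765 = -9 + 95295 = 95286)
Q = -516862
Q/T = -516862/95286 = -516862*1/95286 = -258431/47643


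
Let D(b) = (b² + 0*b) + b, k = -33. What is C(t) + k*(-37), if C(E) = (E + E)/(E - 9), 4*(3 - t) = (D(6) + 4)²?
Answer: 654287/535 ≈ 1223.0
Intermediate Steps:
D(b) = b + b² (D(b) = (b² + 0) + b = b² + b = b + b²)
t = -526 (t = 3 - (6*(1 + 6) + 4)²/4 = 3 - (6*7 + 4)²/4 = 3 - (42 + 4)²/4 = 3 - ¼*46² = 3 - ¼*2116 = 3 - 529 = -526)
C(E) = 2*E/(-9 + E) (C(E) = (2*E)/(-9 + E) = 2*E/(-9 + E))
C(t) + k*(-37) = 2*(-526)/(-9 - 526) - 33*(-37) = 2*(-526)/(-535) + 1221 = 2*(-526)*(-1/535) + 1221 = 1052/535 + 1221 = 654287/535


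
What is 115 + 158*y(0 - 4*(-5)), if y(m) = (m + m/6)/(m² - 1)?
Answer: 21245/171 ≈ 124.24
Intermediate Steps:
y(m) = 7*m/(6*(-1 + m²)) (y(m) = (m + m*(⅙))/(-1 + m²) = (m + m/6)/(-1 + m²) = (7*m/6)/(-1 + m²) = 7*m/(6*(-1 + m²)))
115 + 158*y(0 - 4*(-5)) = 115 + 158*(7*(0 - 4*(-5))/(6*(-1 + (0 - 4*(-5))²))) = 115 + 158*(7*(0 + 20)/(6*(-1 + (0 + 20)²))) = 115 + 158*((7/6)*20/(-1 + 20²)) = 115 + 158*((7/6)*20/(-1 + 400)) = 115 + 158*((7/6)*20/399) = 115 + 158*((7/6)*20*(1/399)) = 115 + 158*(10/171) = 115 + 1580/171 = 21245/171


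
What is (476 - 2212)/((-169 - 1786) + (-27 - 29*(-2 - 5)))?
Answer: 1736/1779 ≈ 0.97583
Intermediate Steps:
(476 - 2212)/((-169 - 1786) + (-27 - 29*(-2 - 5))) = -1736/(-1955 + (-27 - 29*(-7))) = -1736/(-1955 + (-27 + 203)) = -1736/(-1955 + 176) = -1736/(-1779) = -1736*(-1/1779) = 1736/1779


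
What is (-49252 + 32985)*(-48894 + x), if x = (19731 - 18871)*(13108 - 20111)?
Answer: 98764667558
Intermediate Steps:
x = -6022580 (x = 860*(-7003) = -6022580)
(-49252 + 32985)*(-48894 + x) = (-49252 + 32985)*(-48894 - 6022580) = -16267*(-6071474) = 98764667558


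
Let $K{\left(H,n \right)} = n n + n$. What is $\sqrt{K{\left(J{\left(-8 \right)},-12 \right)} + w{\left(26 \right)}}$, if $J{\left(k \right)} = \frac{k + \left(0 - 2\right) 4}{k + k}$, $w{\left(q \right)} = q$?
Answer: $\sqrt{158} \approx 12.57$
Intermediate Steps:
$J{\left(k \right)} = \frac{-8 + k}{2 k}$ ($J{\left(k \right)} = \frac{k - 8}{2 k} = \left(k - 8\right) \frac{1}{2 k} = \left(-8 + k\right) \frac{1}{2 k} = \frac{-8 + k}{2 k}$)
$K{\left(H,n \right)} = n + n^{2}$ ($K{\left(H,n \right)} = n^{2} + n = n + n^{2}$)
$\sqrt{K{\left(J{\left(-8 \right)},-12 \right)} + w{\left(26 \right)}} = \sqrt{- 12 \left(1 - 12\right) + 26} = \sqrt{\left(-12\right) \left(-11\right) + 26} = \sqrt{132 + 26} = \sqrt{158}$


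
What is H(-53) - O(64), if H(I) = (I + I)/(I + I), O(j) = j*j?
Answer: -4095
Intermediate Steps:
O(j) = j**2
H(I) = 1 (H(I) = (2*I)/((2*I)) = (2*I)*(1/(2*I)) = 1)
H(-53) - O(64) = 1 - 1*64**2 = 1 - 1*4096 = 1 - 4096 = -4095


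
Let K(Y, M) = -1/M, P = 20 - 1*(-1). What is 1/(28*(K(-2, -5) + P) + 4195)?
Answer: 5/23943 ≈ 0.00020883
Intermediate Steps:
P = 21 (P = 20 + 1 = 21)
1/(28*(K(-2, -5) + P) + 4195) = 1/(28*(-1/(-5) + 21) + 4195) = 1/(28*(-1*(-⅕) + 21) + 4195) = 1/(28*(⅕ + 21) + 4195) = 1/(28*(106/5) + 4195) = 1/(2968/5 + 4195) = 1/(23943/5) = 5/23943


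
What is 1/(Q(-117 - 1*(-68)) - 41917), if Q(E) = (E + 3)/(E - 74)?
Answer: -123/5155745 ≈ -2.3857e-5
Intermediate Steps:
Q(E) = (3 + E)/(-74 + E)
1/(Q(-117 - 1*(-68)) - 41917) = 1/((3 + (-117 - 1*(-68)))/(-74 + (-117 - 1*(-68))) - 41917) = 1/((3 + (-117 + 68))/(-74 + (-117 + 68)) - 41917) = 1/((3 - 49)/(-74 - 49) - 41917) = 1/(-46/(-123) - 41917) = 1/(-1/123*(-46) - 41917) = 1/(46/123 - 41917) = 1/(-5155745/123) = -123/5155745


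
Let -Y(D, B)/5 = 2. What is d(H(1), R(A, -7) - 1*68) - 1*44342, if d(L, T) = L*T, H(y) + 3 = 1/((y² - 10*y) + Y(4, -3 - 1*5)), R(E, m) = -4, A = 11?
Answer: -838322/19 ≈ -44122.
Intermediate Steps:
Y(D, B) = -10 (Y(D, B) = -5*2 = -10)
H(y) = -3 + 1/(-10 + y² - 10*y) (H(y) = -3 + 1/((y² - 10*y) - 10) = -3 + 1/(-10 + y² - 10*y))
d(H(1), R(A, -7) - 1*68) - 1*44342 = ((-31 - 30*1 + 3*1²)/(10 - 1*1² + 10*1))*(-4 - 1*68) - 1*44342 = ((-31 - 30 + 3*1)/(10 - 1*1 + 10))*(-4 - 68) - 44342 = ((-31 - 30 + 3)/(10 - 1 + 10))*(-72) - 44342 = (-58/19)*(-72) - 44342 = ((1/19)*(-58))*(-72) - 44342 = -58/19*(-72) - 44342 = 4176/19 - 44342 = -838322/19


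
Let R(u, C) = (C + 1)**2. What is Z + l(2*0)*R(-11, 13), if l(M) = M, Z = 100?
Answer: 100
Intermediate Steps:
R(u, C) = (1 + C)**2
Z + l(2*0)*R(-11, 13) = 100 + (2*0)*(1 + 13)**2 = 100 + 0*14**2 = 100 + 0*196 = 100 + 0 = 100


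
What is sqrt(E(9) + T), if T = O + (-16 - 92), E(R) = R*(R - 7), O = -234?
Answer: 18*I ≈ 18.0*I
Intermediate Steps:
E(R) = R*(-7 + R)
T = -342 (T = -234 + (-16 - 92) = -234 - 108 = -342)
sqrt(E(9) + T) = sqrt(9*(-7 + 9) - 342) = sqrt(9*2 - 342) = sqrt(18 - 342) = sqrt(-324) = 18*I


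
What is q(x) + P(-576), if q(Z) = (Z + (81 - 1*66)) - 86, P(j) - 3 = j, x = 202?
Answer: -442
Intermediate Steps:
P(j) = 3 + j
q(Z) = -71 + Z (q(Z) = (Z + (81 - 66)) - 86 = (Z + 15) - 86 = (15 + Z) - 86 = -71 + Z)
q(x) + P(-576) = (-71 + 202) + (3 - 576) = 131 - 573 = -442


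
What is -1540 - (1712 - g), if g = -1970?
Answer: -5222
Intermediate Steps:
-1540 - (1712 - g) = -1540 - (1712 - 1*(-1970)) = -1540 - (1712 + 1970) = -1540 - 1*3682 = -1540 - 3682 = -5222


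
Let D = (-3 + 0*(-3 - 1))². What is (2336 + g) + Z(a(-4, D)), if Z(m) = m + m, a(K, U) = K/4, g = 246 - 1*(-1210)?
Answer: 3790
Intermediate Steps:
g = 1456 (g = 246 + 1210 = 1456)
D = 9 (D = (-3 + 0*(-4))² = (-3 + 0)² = (-3)² = 9)
a(K, U) = K/4 (a(K, U) = K*(¼) = K/4)
Z(m) = 2*m
(2336 + g) + Z(a(-4, D)) = (2336 + 1456) + 2*((¼)*(-4)) = 3792 + 2*(-1) = 3792 - 2 = 3790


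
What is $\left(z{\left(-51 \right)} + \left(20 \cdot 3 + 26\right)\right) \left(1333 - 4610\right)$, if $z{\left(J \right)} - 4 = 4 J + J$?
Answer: $540705$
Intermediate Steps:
$z{\left(J \right)} = 4 + 5 J$ ($z{\left(J \right)} = 4 + \left(4 J + J\right) = 4 + 5 J$)
$\left(z{\left(-51 \right)} + \left(20 \cdot 3 + 26\right)\right) \left(1333 - 4610\right) = \left(\left(4 + 5 \left(-51\right)\right) + \left(20 \cdot 3 + 26\right)\right) \left(1333 - 4610\right) = \left(\left(4 - 255\right) + \left(60 + 26\right)\right) \left(-3277\right) = \left(-251 + 86\right) \left(-3277\right) = \left(-165\right) \left(-3277\right) = 540705$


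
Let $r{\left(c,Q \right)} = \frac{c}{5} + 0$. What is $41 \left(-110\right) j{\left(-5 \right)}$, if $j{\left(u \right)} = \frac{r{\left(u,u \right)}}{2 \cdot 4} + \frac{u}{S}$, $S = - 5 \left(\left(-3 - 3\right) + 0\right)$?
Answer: $\frac{15785}{12} \approx 1315.4$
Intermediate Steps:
$r{\left(c,Q \right)} = \frac{c}{5}$ ($r{\left(c,Q \right)} = c \frac{1}{5} + 0 = \frac{c}{5} + 0 = \frac{c}{5}$)
$S = 30$ ($S = - 5 \left(-6 + 0\right) = \left(-5\right) \left(-6\right) = 30$)
$j{\left(u \right)} = \frac{7 u}{120}$ ($j{\left(u \right)} = \frac{\frac{1}{5} u}{2 \cdot 4} + \frac{u}{30} = \frac{\frac{1}{5} u}{8} + u \frac{1}{30} = \frac{u}{5} \cdot \frac{1}{8} + \frac{u}{30} = \frac{u}{40} + \frac{u}{30} = \frac{7 u}{120}$)
$41 \left(-110\right) j{\left(-5 \right)} = 41 \left(-110\right) \frac{7}{120} \left(-5\right) = \left(-4510\right) \left(- \frac{7}{24}\right) = \frac{15785}{12}$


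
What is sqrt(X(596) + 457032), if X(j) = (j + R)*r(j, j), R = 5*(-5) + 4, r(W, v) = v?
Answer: 2*sqrt(199933) ≈ 894.28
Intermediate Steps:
R = -21 (R = -25 + 4 = -21)
X(j) = j*(-21 + j) (X(j) = (j - 21)*j = (-21 + j)*j = j*(-21 + j))
sqrt(X(596) + 457032) = sqrt(596*(-21 + 596) + 457032) = sqrt(596*575 + 457032) = sqrt(342700 + 457032) = sqrt(799732) = 2*sqrt(199933)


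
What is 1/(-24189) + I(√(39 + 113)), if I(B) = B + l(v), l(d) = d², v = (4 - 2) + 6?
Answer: 1548095/24189 + 2*√38 ≈ 76.329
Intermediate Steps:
v = 8 (v = 2 + 6 = 8)
I(B) = 64 + B (I(B) = B + 8² = B + 64 = 64 + B)
1/(-24189) + I(√(39 + 113)) = 1/(-24189) + (64 + √(39 + 113)) = -1/24189 + (64 + √152) = -1/24189 + (64 + 2*√38) = 1548095/24189 + 2*√38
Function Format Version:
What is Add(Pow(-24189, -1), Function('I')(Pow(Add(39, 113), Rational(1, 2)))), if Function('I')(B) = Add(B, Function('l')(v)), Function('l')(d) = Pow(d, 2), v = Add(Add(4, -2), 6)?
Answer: Add(Rational(1548095, 24189), Mul(2, Pow(38, Rational(1, 2)))) ≈ 76.329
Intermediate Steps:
v = 8 (v = Add(2, 6) = 8)
Function('I')(B) = Add(64, B) (Function('I')(B) = Add(B, Pow(8, 2)) = Add(B, 64) = Add(64, B))
Add(Pow(-24189, -1), Function('I')(Pow(Add(39, 113), Rational(1, 2)))) = Add(Pow(-24189, -1), Add(64, Pow(Add(39, 113), Rational(1, 2)))) = Add(Rational(-1, 24189), Add(64, Pow(152, Rational(1, 2)))) = Add(Rational(-1, 24189), Add(64, Mul(2, Pow(38, Rational(1, 2))))) = Add(Rational(1548095, 24189), Mul(2, Pow(38, Rational(1, 2))))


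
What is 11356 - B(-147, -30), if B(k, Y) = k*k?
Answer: -10253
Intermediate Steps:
B(k, Y) = k**2
11356 - B(-147, -30) = 11356 - 1*(-147)**2 = 11356 - 1*21609 = 11356 - 21609 = -10253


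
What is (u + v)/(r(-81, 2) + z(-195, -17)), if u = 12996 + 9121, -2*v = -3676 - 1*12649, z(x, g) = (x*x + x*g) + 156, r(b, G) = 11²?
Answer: 60559/83234 ≈ 0.72758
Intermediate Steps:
r(b, G) = 121
z(x, g) = 156 + x² + g*x (z(x, g) = (x² + g*x) + 156 = 156 + x² + g*x)
v = 16325/2 (v = -(-3676 - 1*12649)/2 = -(-3676 - 12649)/2 = -½*(-16325) = 16325/2 ≈ 8162.5)
u = 22117
(u + v)/(r(-81, 2) + z(-195, -17)) = (22117 + 16325/2)/(121 + (156 + (-195)² - 17*(-195))) = 60559/(2*(121 + (156 + 38025 + 3315))) = 60559/(2*(121 + 41496)) = (60559/2)/41617 = (60559/2)*(1/41617) = 60559/83234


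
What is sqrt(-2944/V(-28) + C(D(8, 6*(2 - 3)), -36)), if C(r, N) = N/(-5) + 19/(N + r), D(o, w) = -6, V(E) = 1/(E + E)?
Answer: sqrt(7270799970)/210 ≈ 406.04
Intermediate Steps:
V(E) = 1/(2*E)
C(r, N) = 19/(N + r) - N/5 (C(r, N) = N*(-1/5) + 19/(N + r) = -N/5 + 19/(N + r) = 19/(N + r) - N/5)
sqrt(-2944/V(-28) + C(D(8, 6*(2 - 3)), -36)) = sqrt(-2944/((1/2)/(-28)) + (95 - 1*(-36)**2 - 1*(-36)*(-6))/(5*(-36 - 6))) = sqrt(-2944/((1/2)*(-1/28)) + (1/5)*(95 - 1*1296 - 216)/(-42)) = sqrt(-2944/(-1/56) + (1/5)*(-1/42)*(95 - 1296 - 216)) = sqrt(-2944*(-56) + (1/5)*(-1/42)*(-1417)) = sqrt(164864 + 1417/210) = sqrt(34622857/210) = sqrt(7270799970)/210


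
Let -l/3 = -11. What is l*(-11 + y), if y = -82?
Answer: -3069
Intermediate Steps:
l = 33 (l = -3*(-11) = 33)
l*(-11 + y) = 33*(-11 - 82) = 33*(-93) = -3069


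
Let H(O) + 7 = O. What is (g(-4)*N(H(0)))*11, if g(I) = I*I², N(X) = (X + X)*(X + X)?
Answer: -137984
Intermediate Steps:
H(O) = -7 + O
N(X) = 4*X² (N(X) = (2*X)*(2*X) = 4*X²)
g(I) = I³
(g(-4)*N(H(0)))*11 = ((-4)³*(4*(-7 + 0)²))*11 = -256*(-7)²*11 = -256*49*11 = -64*196*11 = -12544*11 = -137984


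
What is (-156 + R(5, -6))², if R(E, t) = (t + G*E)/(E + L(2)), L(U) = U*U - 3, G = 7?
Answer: 822649/36 ≈ 22851.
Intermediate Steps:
L(U) = -3 + U² (L(U) = U² - 3 = -3 + U²)
R(E, t) = (t + 7*E)/(1 + E) (R(E, t) = (t + 7*E)/(E + (-3 + 2²)) = (t + 7*E)/(E + (-3 + 4)) = (t + 7*E)/(E + 1) = (t + 7*E)/(1 + E))
(-156 + R(5, -6))² = (-156 + (-6 + 7*5)/(1 + 5))² = (-156 + (-6 + 35)/6)² = (-156 + (⅙)*29)² = (-156 + 29/6)² = (-907/6)² = 822649/36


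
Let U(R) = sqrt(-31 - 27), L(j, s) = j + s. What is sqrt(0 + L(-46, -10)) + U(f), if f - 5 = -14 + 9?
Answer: I*(sqrt(58) + 2*sqrt(14)) ≈ 15.099*I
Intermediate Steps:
f = 0 (f = 5 + (-14 + 9) = 5 - 5 = 0)
U(R) = I*sqrt(58) (U(R) = sqrt(-58) = I*sqrt(58))
sqrt(0 + L(-46, -10)) + U(f) = sqrt(0 + (-46 - 10)) + I*sqrt(58) = sqrt(0 - 56) + I*sqrt(58) = sqrt(-56) + I*sqrt(58) = 2*I*sqrt(14) + I*sqrt(58) = I*sqrt(58) + 2*I*sqrt(14)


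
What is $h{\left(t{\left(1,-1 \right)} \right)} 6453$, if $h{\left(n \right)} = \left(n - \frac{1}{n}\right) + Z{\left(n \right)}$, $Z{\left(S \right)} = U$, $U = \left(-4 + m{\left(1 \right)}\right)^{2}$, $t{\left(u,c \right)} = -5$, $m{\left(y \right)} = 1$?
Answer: $\frac{135513}{5} \approx 27103.0$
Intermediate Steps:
$U = 9$ ($U = \left(-4 + 1\right)^{2} = \left(-3\right)^{2} = 9$)
$Z{\left(S \right)} = 9$
$h{\left(n \right)} = 9 + n - \frac{1}{n}$ ($h{\left(n \right)} = \left(n - \frac{1}{n}\right) + 9 = 9 + n - \frac{1}{n}$)
$h{\left(t{\left(1,-1 \right)} \right)} 6453 = \left(9 - 5 - \frac{1}{-5}\right) 6453 = \left(9 - 5 - - \frac{1}{5}\right) 6453 = \left(9 - 5 + \frac{1}{5}\right) 6453 = \frac{21}{5} \cdot 6453 = \frac{135513}{5}$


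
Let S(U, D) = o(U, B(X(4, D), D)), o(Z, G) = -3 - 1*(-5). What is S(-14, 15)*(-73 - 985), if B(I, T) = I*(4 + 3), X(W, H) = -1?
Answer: -2116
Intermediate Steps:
B(I, T) = 7*I (B(I, T) = I*7 = 7*I)
o(Z, G) = 2 (o(Z, G) = -3 + 5 = 2)
S(U, D) = 2
S(-14, 15)*(-73 - 985) = 2*(-73 - 985) = 2*(-1058) = -2116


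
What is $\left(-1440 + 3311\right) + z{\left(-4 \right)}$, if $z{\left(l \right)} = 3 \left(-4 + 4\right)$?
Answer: $1871$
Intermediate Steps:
$z{\left(l \right)} = 0$ ($z{\left(l \right)} = 3 \cdot 0 = 0$)
$\left(-1440 + 3311\right) + z{\left(-4 \right)} = \left(-1440 + 3311\right) + 0 = 1871 + 0 = 1871$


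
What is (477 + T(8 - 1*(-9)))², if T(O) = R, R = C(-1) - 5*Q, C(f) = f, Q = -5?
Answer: 251001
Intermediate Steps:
R = 24 (R = -1 - 5*(-5) = -1 + 25 = 24)
T(O) = 24
(477 + T(8 - 1*(-9)))² = (477 + 24)² = 501² = 251001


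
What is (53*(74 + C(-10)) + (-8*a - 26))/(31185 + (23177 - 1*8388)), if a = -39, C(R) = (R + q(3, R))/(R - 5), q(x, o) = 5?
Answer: 12677/137922 ≈ 0.091914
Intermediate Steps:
C(R) = (5 + R)/(-5 + R) (C(R) = (R + 5)/(R - 5) = (5 + R)/(-5 + R))
(53*(74 + C(-10)) + (-8*a - 26))/(31185 + (23177 - 1*8388)) = (53*(74 + (5 - 10)/(-5 - 10)) + (-8*(-39) - 26))/(31185 + (23177 - 1*8388)) = (53*(74 - 5/(-15)) + (312 - 26))/(31185 + (23177 - 8388)) = (53*(74 - 1/15*(-5)) + 286)/(31185 + 14789) = (53*(74 + ⅓) + 286)/45974 = (53*(223/3) + 286)*(1/45974) = (11819/3 + 286)*(1/45974) = (12677/3)*(1/45974) = 12677/137922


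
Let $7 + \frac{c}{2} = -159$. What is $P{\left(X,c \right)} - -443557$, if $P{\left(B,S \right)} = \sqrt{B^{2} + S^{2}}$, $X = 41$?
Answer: $443557 + \sqrt{111905} \approx 4.4389 \cdot 10^{5}$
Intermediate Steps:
$c = -332$ ($c = -14 + 2 \left(-159\right) = -14 - 318 = -332$)
$P{\left(X,c \right)} - -443557 = \sqrt{41^{2} + \left(-332\right)^{2}} - -443557 = \sqrt{1681 + 110224} + 443557 = \sqrt{111905} + 443557 = 443557 + \sqrt{111905}$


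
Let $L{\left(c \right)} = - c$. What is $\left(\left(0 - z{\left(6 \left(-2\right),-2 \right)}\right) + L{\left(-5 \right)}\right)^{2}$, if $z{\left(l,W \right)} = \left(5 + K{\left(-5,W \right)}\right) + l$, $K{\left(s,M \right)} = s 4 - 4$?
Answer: $1296$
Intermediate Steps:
$K{\left(s,M \right)} = -4 + 4 s$ ($K{\left(s,M \right)} = 4 s - 4 = -4 + 4 s$)
$z{\left(l,W \right)} = -19 + l$ ($z{\left(l,W \right)} = \left(5 + \left(-4 + 4 \left(-5\right)\right)\right) + l = \left(5 - 24\right) + l = -19 + l$)
$\left(\left(0 - z{\left(6 \left(-2\right),-2 \right)}\right) + L{\left(-5 \right)}\right)^{2} = \left(\left(0 - \left(-19 + 6 \left(-2\right)\right)\right) - -5\right)^{2} = \left(\left(0 - \left(-19 - 12\right)\right) + 5\right)^{2} = \left(\left(0 - -31\right) + 5\right)^{2} = \left(\left(0 + 31\right) + 5\right)^{2} = \left(31 + 5\right)^{2} = 36^{2} = 1296$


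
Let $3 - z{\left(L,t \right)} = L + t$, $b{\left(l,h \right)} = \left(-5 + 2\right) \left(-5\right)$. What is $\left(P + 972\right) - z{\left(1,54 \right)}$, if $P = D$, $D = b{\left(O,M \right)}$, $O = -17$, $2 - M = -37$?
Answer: $1039$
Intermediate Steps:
$M = 39$ ($M = 2 - -37 = 2 + 37 = 39$)
$b{\left(l,h \right)} = 15$ ($b{\left(l,h \right)} = \left(-3\right) \left(-5\right) = 15$)
$z{\left(L,t \right)} = 3 - L - t$ ($z{\left(L,t \right)} = 3 - \left(L + t\right) = 3 - L - t$)
$D = 15$
$P = 15$
$\left(P + 972\right) - z{\left(1,54 \right)} = \left(15 + 972\right) - \left(3 - 1 - 54\right) = 987 - \left(3 - 1 - 54\right) = 987 - -52 = 987 + 52 = 1039$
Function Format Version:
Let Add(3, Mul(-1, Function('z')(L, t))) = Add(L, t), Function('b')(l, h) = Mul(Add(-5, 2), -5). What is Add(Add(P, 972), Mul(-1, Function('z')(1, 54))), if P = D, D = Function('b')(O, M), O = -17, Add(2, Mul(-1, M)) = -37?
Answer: 1039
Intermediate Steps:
M = 39 (M = Add(2, Mul(-1, -37)) = Add(2, 37) = 39)
Function('b')(l, h) = 15 (Function('b')(l, h) = Mul(-3, -5) = 15)
Function('z')(L, t) = Add(3, Mul(-1, L), Mul(-1, t)) (Function('z')(L, t) = Add(3, Mul(-1, Add(L, t))) = Add(3, Add(Mul(-1, L), Mul(-1, t))) = Add(3, Mul(-1, L), Mul(-1, t)))
D = 15
P = 15
Add(Add(P, 972), Mul(-1, Function('z')(1, 54))) = Add(Add(15, 972), Mul(-1, Add(3, Mul(-1, 1), Mul(-1, 54)))) = Add(987, Mul(-1, Add(3, -1, -54))) = Add(987, Mul(-1, -52)) = Add(987, 52) = 1039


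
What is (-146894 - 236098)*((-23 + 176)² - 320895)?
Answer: 113934758112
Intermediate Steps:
(-146894 - 236098)*((-23 + 176)² - 320895) = -382992*(153² - 320895) = -382992*(23409 - 320895) = -382992*(-297486) = 113934758112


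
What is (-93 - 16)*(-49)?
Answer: 5341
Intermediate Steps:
(-93 - 16)*(-49) = -109*(-49) = 5341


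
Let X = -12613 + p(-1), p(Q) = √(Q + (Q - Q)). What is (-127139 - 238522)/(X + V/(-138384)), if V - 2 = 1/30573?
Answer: 82555290697794323216144972976/2847637263229294147147275193 + 6545254150733151725892864*I/2847637263229294147147275193 ≈ 28.991 + 0.0022985*I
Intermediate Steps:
V = 61147/30573 (V = 2 + 1/30573 = 61147/30573 ≈ 2.0000)
p(Q) = √Q (p(Q) = √(Q + 0) = √Q)
X = -12613 + I (X = -12613 + √(-1) = -12613 + I ≈ -12613.0 + 1.0*I)
(-127139 - 238522)/(X + V/(-138384)) = (-127139 - 238522)/((-12613 + I) + (61147/30573)/(-138384)) = -365661/((-12613 + I) + (61147/30573)*(-1/138384)) = -365661/((-12613 + I) - 61147/4230814032) = -365661*17899787373368097024*(-53363257446763/4230814032 - I)/2847637263229294147147275193 = -6545254150733151725892864*(-53363257446763/4230814032 - I)/2847637263229294147147275193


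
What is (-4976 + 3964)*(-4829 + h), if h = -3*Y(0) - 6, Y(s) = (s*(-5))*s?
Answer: 4893020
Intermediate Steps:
Y(s) = -5*s² (Y(s) = (-5*s)*s = -5*s²)
h = -6 (h = -(-15)*0² - 6 = -(-15)*0 - 6 = -3*0 - 6 = 0 - 6 = -6)
(-4976 + 3964)*(-4829 + h) = (-4976 + 3964)*(-4829 - 6) = -1012*(-4835) = 4893020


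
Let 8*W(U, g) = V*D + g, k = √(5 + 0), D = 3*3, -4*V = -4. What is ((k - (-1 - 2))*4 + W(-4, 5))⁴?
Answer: 34021025/256 + 236775*√5/4 ≈ 2.6526e+5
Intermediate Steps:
V = 1 (V = -¼*(-4) = 1)
D = 9
k = √5 ≈ 2.2361
W(U, g) = 9/8 + g/8 (W(U, g) = (1*9 + g)/8 = (9 + g)/8 = 9/8 + g/8)
((k - (-1 - 2))*4 + W(-4, 5))⁴ = ((√5 - (-1 - 2))*4 + (9/8 + (⅛)*5))⁴ = ((√5 - 1*(-3))*4 + (9/8 + 5/8))⁴ = ((√5 + 3)*4 + 7/4)⁴ = ((3 + √5)*4 + 7/4)⁴ = ((12 + 4*√5) + 7/4)⁴ = (55/4 + 4*√5)⁴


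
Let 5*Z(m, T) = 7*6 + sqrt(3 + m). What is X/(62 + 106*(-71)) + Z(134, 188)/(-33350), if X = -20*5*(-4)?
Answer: -4188343/77788875 - sqrt(137)/166750 ≈ -0.053913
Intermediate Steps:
Z(m, T) = 42/5 + sqrt(3 + m)/5 (Z(m, T) = (7*6 + sqrt(3 + m))/5 = (42 + sqrt(3 + m))/5 = 42/5 + sqrt(3 + m)/5)
X = 400 (X = -100*(-4) = 400)
X/(62 + 106*(-71)) + Z(134, 188)/(-33350) = 400/(62 + 106*(-71)) + (42/5 + sqrt(3 + 134)/5)/(-33350) = 400/(62 - 7526) + (42/5 + sqrt(137)/5)*(-1/33350) = 400/(-7464) + (-21/83375 - sqrt(137)/166750) = 400*(-1/7464) + (-21/83375 - sqrt(137)/166750) = -50/933 + (-21/83375 - sqrt(137)/166750) = -4188343/77788875 - sqrt(137)/166750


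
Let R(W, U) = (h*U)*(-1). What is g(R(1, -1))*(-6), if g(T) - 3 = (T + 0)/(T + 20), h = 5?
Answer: -96/5 ≈ -19.200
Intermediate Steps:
R(W, U) = -5*U (R(W, U) = (5*U)*(-1) = -5*U)
g(T) = 3 + T/(20 + T) (g(T) = 3 + (T + 0)/(T + 20) = 3 + T/(20 + T))
g(R(1, -1))*(-6) = (4*(15 - 5*(-1))/(20 - 5*(-1)))*(-6) = (4*(15 + 5)/(20 + 5))*(-6) = (4*20/25)*(-6) = (4*(1/25)*20)*(-6) = (16/5)*(-6) = -96/5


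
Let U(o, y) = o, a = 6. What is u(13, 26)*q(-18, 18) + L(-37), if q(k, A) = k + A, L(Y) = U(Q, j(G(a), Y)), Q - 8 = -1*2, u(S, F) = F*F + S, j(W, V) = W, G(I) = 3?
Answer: 6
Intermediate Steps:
u(S, F) = S + F**2 (u(S, F) = F**2 + S = S + F**2)
Q = 6 (Q = 8 - 1*2 = 8 - 2 = 6)
L(Y) = 6
q(k, A) = A + k
u(13, 26)*q(-18, 18) + L(-37) = (13 + 26**2)*(18 - 18) + 6 = (13 + 676)*0 + 6 = 689*0 + 6 = 0 + 6 = 6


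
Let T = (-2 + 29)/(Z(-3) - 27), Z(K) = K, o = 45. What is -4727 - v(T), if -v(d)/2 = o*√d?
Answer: -4727 + 27*I*√10 ≈ -4727.0 + 85.381*I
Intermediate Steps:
T = -9/10 (T = (-2 + 29)/(-3 - 27) = 27/(-30) = 27*(-1/30) = -9/10 ≈ -0.90000)
v(d) = -90*√d
-4727 - v(T) = -4727 - (-90)*√(-9/10) = -4727 - (-90)*3*I*√10/10 = -4727 - (-27)*I*√10 = -4727 + 27*I*√10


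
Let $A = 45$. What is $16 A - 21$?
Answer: $699$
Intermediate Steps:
$16 A - 21 = 16 \cdot 45 - 21 = 720 - 21 = 699$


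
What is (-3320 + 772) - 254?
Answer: -2802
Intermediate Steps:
(-3320 + 772) - 254 = -2548 - 254 = -2802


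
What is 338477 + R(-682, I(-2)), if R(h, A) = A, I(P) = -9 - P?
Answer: 338470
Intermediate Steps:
338477 + R(-682, I(-2)) = 338477 + (-9 - 1*(-2)) = 338477 + (-9 + 2) = 338477 - 7 = 338470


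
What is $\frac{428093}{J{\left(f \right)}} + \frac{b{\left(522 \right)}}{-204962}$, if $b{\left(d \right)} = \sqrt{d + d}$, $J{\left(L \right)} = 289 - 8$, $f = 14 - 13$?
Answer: $\frac{428093}{281} - \frac{3 \sqrt{29}}{102481} \approx 1523.5$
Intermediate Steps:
$f = 1$ ($f = 14 - 13 = 1$)
$J{\left(L \right)} = 281$ ($J{\left(L \right)} = 289 - 8 = 281$)
$b{\left(d \right)} = \sqrt{2} \sqrt{d}$ ($b{\left(d \right)} = \sqrt{2 d} = \sqrt{2} \sqrt{d}$)
$\frac{428093}{J{\left(f \right)}} + \frac{b{\left(522 \right)}}{-204962} = \frac{428093}{281} + \frac{\sqrt{2} \sqrt{522}}{-204962} = 428093 \cdot \frac{1}{281} + \sqrt{2} \cdot 3 \sqrt{58} \left(- \frac{1}{204962}\right) = \frac{428093}{281} + 6 \sqrt{29} \left(- \frac{1}{204962}\right) = \frac{428093}{281} - \frac{3 \sqrt{29}}{102481}$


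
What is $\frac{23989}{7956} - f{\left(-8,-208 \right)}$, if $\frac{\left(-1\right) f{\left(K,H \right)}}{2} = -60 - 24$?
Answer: $- \frac{1312619}{7956} \approx -164.98$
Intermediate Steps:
$f{\left(K,H \right)} = 168$ ($f{\left(K,H \right)} = - 2 \left(-60 - 24\right) = \left(-2\right) \left(-84\right) = 168$)
$\frac{23989}{7956} - f{\left(-8,-208 \right)} = \frac{23989}{7956} - 168 = - \frac{1312619}{7956}$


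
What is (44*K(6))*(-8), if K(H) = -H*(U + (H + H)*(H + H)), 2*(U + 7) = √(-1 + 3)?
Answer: 289344 + 1056*√2 ≈ 2.9084e+5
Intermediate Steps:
U = -7 + √2/2 (U = -7 + √(-1 + 3)/2 = -7 + √2/2 ≈ -6.2929)
K(H) = -H*(-7 + √2/2 + 4*H²) (K(H) = -H*((-7 + √2/2) + (H + H)*(H + H)) = -H*((-7 + √2/2) + (2*H)*(2*H)) = -H*((-7 + √2/2) + 4*H²) = -H*(-7 + √2/2 + 4*H²))
(44*K(6))*(-8) = (44*((½)*6*(14 - √2 - 8*6²)))*(-8) = (44*((½)*6*(14 - √2 - 8*36)))*(-8) = (44*((½)*6*(14 - √2 - 288)))*(-8) = (44*((½)*6*(-274 - √2)))*(-8) = (44*(-822 - 3*√2))*(-8) = (-36168 - 132*√2)*(-8) = 289344 + 1056*√2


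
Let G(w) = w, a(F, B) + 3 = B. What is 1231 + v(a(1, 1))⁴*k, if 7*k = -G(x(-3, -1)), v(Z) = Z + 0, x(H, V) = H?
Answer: 8665/7 ≈ 1237.9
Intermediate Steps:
a(F, B) = -3 + B
v(Z) = Z
k = 3/7 (k = (-1*(-3))/7 = (⅐)*3 = 3/7 ≈ 0.42857)
1231 + v(a(1, 1))⁴*k = 1231 + (-3 + 1)⁴*(3/7) = 1231 + (-2)⁴*(3/7) = 1231 + 16*(3/7) = 1231 + 48/7 = 8665/7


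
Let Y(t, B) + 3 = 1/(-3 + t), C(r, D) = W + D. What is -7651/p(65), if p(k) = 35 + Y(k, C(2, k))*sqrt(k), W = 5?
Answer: -205873108/496855 - 17551394*sqrt(65)/496855 ≈ -699.15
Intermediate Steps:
C(r, D) = 5 + D
Y(t, B) = -3 + 1/(-3 + t)
p(k) = 35 + sqrt(k)*(10 - 3*k)/(-3 + k) (p(k) = 35 + ((10 - 3*k)/(-3 + k))*sqrt(k) = 35 + sqrt(k)*(10 - 3*k)/(-3 + k))
-7651/p(65) = -7651*(-3 + 65)/(-105 + 35*65 + sqrt(65)*(10 - 3*65)) = -7651*62/(-105 + 2275 + sqrt(65)*(10 - 195)) = -7651*62/(-105 + 2275 + sqrt(65)*(-185)) = -7651*62/(-105 + 2275 - 185*sqrt(65)) = -7651*62/(2170 - 185*sqrt(65)) = -7651/(35 - 185*sqrt(65)/62)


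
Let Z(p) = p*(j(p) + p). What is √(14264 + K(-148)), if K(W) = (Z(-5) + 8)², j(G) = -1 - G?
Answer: √14433 ≈ 120.14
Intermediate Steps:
Z(p) = -p (Z(p) = p*((-1 - p) + p) = p*(-1) = -p)
K(W) = 169 (K(W) = (-1*(-5) + 8)² = (5 + 8)² = 13² = 169)
√(14264 + K(-148)) = √(14264 + 169) = √14433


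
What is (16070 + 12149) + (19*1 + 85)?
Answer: 28323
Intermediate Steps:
(16070 + 12149) + (19*1 + 85) = 28219 + (19 + 85) = 28219 + 104 = 28323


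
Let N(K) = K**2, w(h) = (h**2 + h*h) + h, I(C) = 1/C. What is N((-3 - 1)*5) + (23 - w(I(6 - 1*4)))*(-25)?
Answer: -150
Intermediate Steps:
w(h) = h + 2*h**2 (w(h) = (h**2 + h**2) + h = 2*h**2 + h = h + 2*h**2)
N((-3 - 1)*5) + (23 - w(I(6 - 1*4)))*(-25) = ((-3 - 1)*5)**2 + (23 - (1 + 2/(6 - 1*4))/(6 - 1*4))*(-25) = (-4*5)**2 + (23 - (1 + 2/(6 - 4))/(6 - 4))*(-25) = (-20)**2 + (23 - (1 + 2/2)/2)*(-25) = 400 + (23 - (1 + 2*(1/2))/2)*(-25) = 400 + (23 - (1 + 1)/2)*(-25) = 400 + (23 - 2/2)*(-25) = 400 + (23 - 1*1)*(-25) = 400 + (23 - 1)*(-25) = 400 + 22*(-25) = 400 - 550 = -150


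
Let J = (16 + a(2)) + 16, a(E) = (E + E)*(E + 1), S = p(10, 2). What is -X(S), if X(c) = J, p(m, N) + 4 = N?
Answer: -44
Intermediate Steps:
p(m, N) = -4 + N
S = -2 (S = -4 + 2 = -2)
a(E) = 2*E*(1 + E) (a(E) = (2*E)*(1 + E) = 2*E*(1 + E))
J = 44 (J = (16 + 2*2*(1 + 2)) + 16 = (16 + 2*2*3) + 16 = (16 + 12) + 16 = 28 + 16 = 44)
X(c) = 44
-X(S) = -1*44 = -44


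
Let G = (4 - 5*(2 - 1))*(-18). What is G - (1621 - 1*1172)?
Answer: -431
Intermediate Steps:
G = 18 (G = (4 - 5*1)*(-18) = (4 - 5)*(-18) = -1*(-18) = 18)
G - (1621 - 1*1172) = 18 - (1621 - 1*1172) = 18 - (1621 - 1172) = 18 - 1*449 = 18 - 449 = -431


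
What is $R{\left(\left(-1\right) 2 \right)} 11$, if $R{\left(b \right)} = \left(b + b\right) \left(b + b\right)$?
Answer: $176$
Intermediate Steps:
$R{\left(b \right)} = 4 b^{2}$ ($R{\left(b \right)} = 2 b 2 b = 4 b^{2}$)
$R{\left(\left(-1\right) 2 \right)} 11 = 4 \left(\left(-1\right) 2\right)^{2} \cdot 11 = 4 \left(-2\right)^{2} \cdot 11 = 4 \cdot 4 \cdot 11 = 16 \cdot 11 = 176$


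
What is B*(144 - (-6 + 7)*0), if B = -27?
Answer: -3888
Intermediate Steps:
B*(144 - (-6 + 7)*0) = -27*(144 - (-6 + 7)*0) = -27*(144 - 0) = -27*(144 - 1*0) = -27*(144 + 0) = -27*144 = -3888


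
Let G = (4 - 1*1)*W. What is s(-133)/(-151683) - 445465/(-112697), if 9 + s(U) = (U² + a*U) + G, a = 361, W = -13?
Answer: 23664100293/5698073017 ≈ 4.1530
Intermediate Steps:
G = -39 (G = (4 - 1*1)*(-13) = (4 - 1)*(-13) = 3*(-13) = -39)
s(U) = -48 + U² + 361*U (s(U) = -9 + ((U² + 361*U) - 39) = -9 + (-39 + U² + 361*U) = -48 + U² + 361*U)
s(-133)/(-151683) - 445465/(-112697) = (-48 + (-133)² + 361*(-133))/(-151683) - 445465/(-112697) = (-48 + 17689 - 48013)*(-1/151683) - 445465*(-1/112697) = -30372*(-1/151683) + 445465/112697 = 10124/50561 + 445465/112697 = 23664100293/5698073017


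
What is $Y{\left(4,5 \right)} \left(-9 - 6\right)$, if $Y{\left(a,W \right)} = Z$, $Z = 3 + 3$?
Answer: $-90$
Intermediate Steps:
$Z = 6$
$Y{\left(a,W \right)} = 6$
$Y{\left(4,5 \right)} \left(-9 - 6\right) = 6 \left(-9 - 6\right) = 6 \left(-15\right) = -90$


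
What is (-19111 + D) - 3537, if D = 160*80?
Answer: -9848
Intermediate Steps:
D = 12800
(-19111 + D) - 3537 = (-19111 + 12800) - 3537 = -6311 - 3537 = -9848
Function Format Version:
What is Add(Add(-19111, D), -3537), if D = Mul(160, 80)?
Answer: -9848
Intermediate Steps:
D = 12800
Add(Add(-19111, D), -3537) = Add(Add(-19111, 12800), -3537) = Add(-6311, -3537) = -9848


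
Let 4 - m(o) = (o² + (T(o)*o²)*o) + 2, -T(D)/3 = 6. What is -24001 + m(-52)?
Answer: -2557647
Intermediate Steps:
T(D) = -18 (T(D) = -3*6 = -18)
m(o) = 2 - o² + 18*o³ (m(o) = 4 - ((o² + (-18*o²)*o) + 2) = 4 - ((o² - 18*o³) + 2) = 4 - (2 + o² - 18*o³) = 4 + (-2 - o² + 18*o³) = 2 - o² + 18*o³)
-24001 + m(-52) = -24001 + (2 - 1*(-52)² + 18*(-52)³) = -24001 + (2 - 1*2704 + 18*(-140608)) = -24001 + (2 - 2704 - 2530944) = -24001 - 2533646 = -2557647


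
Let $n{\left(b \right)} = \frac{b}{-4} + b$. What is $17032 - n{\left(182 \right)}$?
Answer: $\frac{33791}{2} \approx 16896.0$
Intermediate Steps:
$n{\left(b \right)} = \frac{3 b}{4}$ ($n{\left(b \right)} = - \frac{b}{4} + b = \frac{3 b}{4}$)
$17032 - n{\left(182 \right)} = 17032 - \frac{3}{4} \cdot 182 = 17032 - \frac{273}{2} = \frac{33791}{2}$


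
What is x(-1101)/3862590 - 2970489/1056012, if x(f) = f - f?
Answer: -990163/352004 ≈ -2.8129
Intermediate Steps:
x(f) = 0
x(-1101)/3862590 - 2970489/1056012 = 0/3862590 - 2970489/1056012 = 0*(1/3862590) - 2970489*1/1056012 = 0 - 990163/352004 = -990163/352004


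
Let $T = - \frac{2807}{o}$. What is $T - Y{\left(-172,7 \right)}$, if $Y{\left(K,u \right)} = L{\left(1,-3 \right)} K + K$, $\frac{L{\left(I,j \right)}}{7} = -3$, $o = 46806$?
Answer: $- \frac{161015447}{46806} \approx -3440.1$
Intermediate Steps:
$L{\left(I,j \right)} = -21$ ($L{\left(I,j \right)} = 7 \left(-3\right) = -21$)
$Y{\left(K,u \right)} = - 20 K$ ($Y{\left(K,u \right)} = - 21 K + K = - 20 K$)
$T = - \frac{2807}{46806} \approx -0.059971$
$T - Y{\left(-172,7 \right)} = - \frac{2807}{46806} - \left(-20\right) \left(-172\right) = - \frac{2807}{46806} - 3440 = - \frac{161015447}{46806}$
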